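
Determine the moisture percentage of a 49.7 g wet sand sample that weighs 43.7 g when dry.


Formula: MC = (W_wet - W_dry) / W_wet * 100
Water mass = 49.7 - 43.7 = 6.0 g
MC = 6.0 / 49.7 * 100 = 12.0724%

Final answer: 12.0724%


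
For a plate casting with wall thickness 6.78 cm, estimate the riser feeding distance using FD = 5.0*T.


Formula: FD = 5.0 * T  (riser feeding-distance rule)
FD = 5.0 * 6.78 cm = 33.9000 cm

Answer: 33.9000 cm


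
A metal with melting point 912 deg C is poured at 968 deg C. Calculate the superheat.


Formula: Superheat = T_pour - T_melt
Superheat = 968 - 912 = 56 deg C

Answer: 56 deg C


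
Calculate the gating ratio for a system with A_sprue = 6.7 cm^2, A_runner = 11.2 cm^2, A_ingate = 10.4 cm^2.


Sprue:Runner:Ingate = 1 : 11.2/6.7 : 10.4/6.7 = 1:1.67:1.55

1:1.67:1.55


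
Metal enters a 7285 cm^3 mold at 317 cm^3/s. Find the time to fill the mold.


Formula: t_fill = V_mold / Q_flow
t = 7285 cm^3 / 317 cm^3/s = 22.9811 s

Final answer: 22.9811 s


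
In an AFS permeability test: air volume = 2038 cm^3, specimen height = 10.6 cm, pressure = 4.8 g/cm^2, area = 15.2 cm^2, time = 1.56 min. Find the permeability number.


Formula: Permeability Number P = (V * H) / (p * A * t)
Numerator: V * H = 2038 * 10.6 = 21602.8
Denominator: p * A * t = 4.8 * 15.2 * 1.56 = 113.8176
P = 21602.8 / 113.8176 = 189.8019

Final answer: 189.8019


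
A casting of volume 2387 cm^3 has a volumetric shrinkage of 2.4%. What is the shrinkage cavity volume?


Formula: V_shrink = V_casting * shrinkage_pct / 100
V_shrink = 2387 cm^3 * 2.4 / 100 = 57.2880 cm^3

Final answer: 57.2880 cm^3


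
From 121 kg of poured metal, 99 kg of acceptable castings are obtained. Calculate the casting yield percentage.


Formula: Casting Yield = (W_good / W_total) * 100
Yield = (99 kg / 121 kg) * 100 = 81.8182%

81.8182%


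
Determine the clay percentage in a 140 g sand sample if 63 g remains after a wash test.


Formula: Clay% = (W_total - W_washed) / W_total * 100
Clay mass = 140 - 63 = 77 g
Clay% = 77 / 140 * 100 = 55.0000%

Final answer: 55.0000%


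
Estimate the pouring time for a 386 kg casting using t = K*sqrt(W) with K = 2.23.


Formula: t = K * sqrt(W)
sqrt(W) = sqrt(386) = 19.64688
t = 2.23 * 19.64688 = 43.8125 s


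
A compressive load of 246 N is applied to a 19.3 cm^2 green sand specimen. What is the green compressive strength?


Formula: Compressive Strength = Force / Area
Strength = 246 N / 19.3 cm^2 = 12.7461 N/cm^2

Answer: 12.7461 N/cm^2


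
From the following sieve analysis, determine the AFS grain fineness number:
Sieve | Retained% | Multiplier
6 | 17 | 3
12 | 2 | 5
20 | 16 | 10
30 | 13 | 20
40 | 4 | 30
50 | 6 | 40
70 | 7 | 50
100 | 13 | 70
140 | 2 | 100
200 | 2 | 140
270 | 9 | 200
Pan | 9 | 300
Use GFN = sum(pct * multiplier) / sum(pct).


Formula: GFN = sum(pct * multiplier) / sum(pct)
sum(pct * multiplier) = 7081
sum(pct) = 100
GFN = 7081 / 100 = 70.81

Answer: 70.81


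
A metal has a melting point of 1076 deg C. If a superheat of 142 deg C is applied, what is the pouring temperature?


Formula: T_pour = T_melt + Superheat
T_pour = 1076 + 142 = 1218 deg C


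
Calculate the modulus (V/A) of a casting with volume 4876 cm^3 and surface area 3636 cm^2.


Formula: Casting Modulus M = V / A
M = 4876 cm^3 / 3636 cm^2 = 1.3410 cm


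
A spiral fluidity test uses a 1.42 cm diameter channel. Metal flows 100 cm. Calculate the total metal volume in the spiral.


Formula: V = pi * (d/2)^2 * L  (cylinder volume)
Radius = 1.42/2 = 0.71 cm
V = pi * 0.71^2 * 100 = 158.3677 cm^3

Final answer: 158.3677 cm^3


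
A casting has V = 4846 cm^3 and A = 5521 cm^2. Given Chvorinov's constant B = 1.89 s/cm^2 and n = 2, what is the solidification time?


Formula: t_s = B * (V/A)^n  (Chvorinov's rule, n=2)
Modulus M = V/A = 4846/5521 = 0.877740 cm
M^2 = 0.877740^2 = 0.770428 cm^2
t_s = 1.89 * 0.770428 = 1.4561 s

Final answer: 1.4561 s


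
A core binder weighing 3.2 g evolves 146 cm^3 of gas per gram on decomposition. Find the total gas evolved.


Formula: V_gas = W_binder * gas_evolution_rate
V = 3.2 g * 146 cm^3/g = 467.2000 cm^3

Answer: 467.2000 cm^3


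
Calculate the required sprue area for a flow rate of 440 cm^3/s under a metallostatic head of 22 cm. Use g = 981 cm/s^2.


Formula: v = sqrt(2*g*h), A = Q/v
Velocity: v = sqrt(2 * 981 * 22) = sqrt(43164) = 207.7595 cm/s
Sprue area: A = Q / v = 440 / 207.7595 = 2.1178 cm^2

Final answer: 2.1178 cm^2


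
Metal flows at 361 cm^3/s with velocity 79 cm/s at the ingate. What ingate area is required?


Formula: A_ingate = Q / v  (continuity equation)
A = 361 cm^3/s / 79 cm/s = 4.5696 cm^2

4.5696 cm^2


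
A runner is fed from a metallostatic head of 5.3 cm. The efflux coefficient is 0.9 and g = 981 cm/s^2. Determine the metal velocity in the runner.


Formula: v = Cd * sqrt(2 * g * h)  (Torricelli with discharge coefficient)
2*g*h = 2 * 981 * 5.3 = 10398.6 cm^2/s^2
sqrt(10398.6) = 101.97353 cm/s
v = 0.9 * 101.97353 = 91.7762 cm/s

Final answer: 91.7762 cm/s


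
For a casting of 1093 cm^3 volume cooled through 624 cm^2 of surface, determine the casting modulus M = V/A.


Formula: Casting Modulus M = V / A
M = 1093 cm^3 / 624 cm^2 = 1.7516 cm

Answer: 1.7516 cm


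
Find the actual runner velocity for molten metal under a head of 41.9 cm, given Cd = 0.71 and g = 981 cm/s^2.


Formula: v = Cd * sqrt(2 * g * h)  (Torricelli with discharge coefficient)
2*g*h = 2 * 981 * 41.9 = 82207.8 cm^2/s^2
sqrt(82207.8) = 286.71903 cm/s
v = 0.71 * 286.71903 = 203.5705 cm/s

Final answer: 203.5705 cm/s


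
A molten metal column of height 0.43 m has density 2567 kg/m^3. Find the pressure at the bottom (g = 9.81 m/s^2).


Formula: P = rho * g * h
rho * g = 2567 * 9.81 = 25182.27 N/m^3
P = 25182.27 * 0.43 = 10828.3761 Pa

Final answer: 10828.3761 Pa


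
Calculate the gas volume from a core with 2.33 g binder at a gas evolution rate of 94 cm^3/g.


Formula: V_gas = W_binder * gas_evolution_rate
V = 2.33 g * 94 cm^3/g = 219.0200 cm^3

Final answer: 219.0200 cm^3


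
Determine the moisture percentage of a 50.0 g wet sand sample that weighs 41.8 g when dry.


Formula: MC = (W_wet - W_dry) / W_wet * 100
Water mass = 50.0 - 41.8 = 8.2 g
MC = 8.2 / 50.0 * 100 = 16.4000%

Answer: 16.4000%


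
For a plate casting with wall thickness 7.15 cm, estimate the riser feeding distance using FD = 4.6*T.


Formula: FD = 4.6 * T  (riser feeding-distance rule)
FD = 4.6 * 7.15 cm = 32.8900 cm

32.8900 cm


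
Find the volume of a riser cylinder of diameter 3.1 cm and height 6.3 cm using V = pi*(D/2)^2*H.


Formula: V = pi * (D/2)^2 * H  (cylinder volume)
Radius = D/2 = 3.1/2 = 1.55 cm
V = pi * 1.55^2 * 6.3 = 47.5504 cm^3


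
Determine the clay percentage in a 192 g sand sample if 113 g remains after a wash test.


Formula: Clay% = (W_total - W_washed) / W_total * 100
Clay mass = 192 - 113 = 79 g
Clay% = 79 / 192 * 100 = 41.1458%

Answer: 41.1458%


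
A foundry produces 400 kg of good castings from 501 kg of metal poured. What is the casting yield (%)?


Formula: Casting Yield = (W_good / W_total) * 100
Yield = (400 kg / 501 kg) * 100 = 79.8403%


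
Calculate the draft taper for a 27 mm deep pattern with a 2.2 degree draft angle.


Formula: taper = depth * tan(draft_angle)
tan(2.2 deg) = 0.0384161
taper = 27 mm * 0.0384161 = 1.0372 mm

1.0372 mm


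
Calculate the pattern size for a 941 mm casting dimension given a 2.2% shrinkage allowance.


Formula: L_pattern = L_casting * (1 + shrinkage_rate/100)
Shrinkage factor = 1 + 2.2/100 = 1.022
L_pattern = 941 mm * 1.022 = 961.7020 mm

Answer: 961.7020 mm


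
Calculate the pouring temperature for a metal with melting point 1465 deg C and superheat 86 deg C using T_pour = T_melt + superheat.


Formula: T_pour = T_melt + Superheat
T_pour = 1465 + 86 = 1551 deg C

1551 deg C


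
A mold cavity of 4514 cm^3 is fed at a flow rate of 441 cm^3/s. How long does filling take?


Formula: t_fill = V_mold / Q_flow
t = 4514 cm^3 / 441 cm^3/s = 10.2358 s


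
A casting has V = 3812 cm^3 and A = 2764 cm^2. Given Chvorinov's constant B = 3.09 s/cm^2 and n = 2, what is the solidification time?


Formula: t_s = B * (V/A)^n  (Chvorinov's rule, n=2)
Modulus M = V/A = 3812/2764 = 1.379161 cm
M^2 = 1.379161^2 = 1.902085 cm^2
t_s = 3.09 * 1.902085 = 5.8774 s


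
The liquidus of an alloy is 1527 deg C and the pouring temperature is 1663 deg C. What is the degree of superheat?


Formula: Superheat = T_pour - T_melt
Superheat = 1663 - 1527 = 136 deg C

136 deg C


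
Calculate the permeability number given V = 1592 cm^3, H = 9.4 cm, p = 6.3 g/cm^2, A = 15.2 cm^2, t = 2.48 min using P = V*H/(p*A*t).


Formula: Permeability Number P = (V * H) / (p * A * t)
Numerator: V * H = 1592 * 9.4 = 14964.8
Denominator: p * A * t = 6.3 * 15.2 * 2.48 = 237.4848
P = 14964.8 / 237.4848 = 63.0137

63.0137


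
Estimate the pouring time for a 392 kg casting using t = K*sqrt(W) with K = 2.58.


Formula: t = K * sqrt(W)
sqrt(W) = sqrt(392) = 19.79899
t = 2.58 * 19.79899 = 51.0814 s

51.0814 s


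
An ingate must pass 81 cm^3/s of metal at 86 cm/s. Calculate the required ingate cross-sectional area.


Formula: A_ingate = Q / v  (continuity equation)
A = 81 cm^3/s / 86 cm/s = 0.9419 cm^2

0.9419 cm^2


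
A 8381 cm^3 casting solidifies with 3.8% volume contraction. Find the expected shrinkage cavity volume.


Formula: V_shrink = V_casting * shrinkage_pct / 100
V_shrink = 8381 cm^3 * 3.8 / 100 = 318.4780 cm^3

Answer: 318.4780 cm^3


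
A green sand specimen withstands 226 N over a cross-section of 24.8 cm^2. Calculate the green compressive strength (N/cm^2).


Formula: Compressive Strength = Force / Area
Strength = 226 N / 24.8 cm^2 = 9.1129 N/cm^2


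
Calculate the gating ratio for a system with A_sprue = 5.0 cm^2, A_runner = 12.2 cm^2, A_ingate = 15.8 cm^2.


Sprue:Runner:Ingate = 1 : 12.2/5.0 : 15.8/5.0 = 1:2.44:3.16

Final answer: 1:2.44:3.16


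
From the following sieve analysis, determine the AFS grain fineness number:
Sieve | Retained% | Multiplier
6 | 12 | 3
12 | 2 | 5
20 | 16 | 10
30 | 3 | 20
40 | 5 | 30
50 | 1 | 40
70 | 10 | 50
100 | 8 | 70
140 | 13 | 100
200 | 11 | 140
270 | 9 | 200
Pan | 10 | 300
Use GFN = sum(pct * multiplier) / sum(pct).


Formula: GFN = sum(pct * multiplier) / sum(pct)
sum(pct * multiplier) = 9156
sum(pct) = 100
GFN = 9156 / 100 = 91.56

Final answer: 91.56


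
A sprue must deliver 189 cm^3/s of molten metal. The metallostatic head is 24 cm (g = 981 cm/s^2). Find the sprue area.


Formula: v = sqrt(2*g*h), A = Q/v
Velocity: v = sqrt(2 * 981 * 24) = sqrt(47088) = 216.9977 cm/s
Sprue area: A = Q / v = 189 / 216.9977 = 0.8710 cm^2


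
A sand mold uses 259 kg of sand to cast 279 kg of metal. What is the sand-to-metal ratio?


Formula: Sand-to-Metal Ratio = W_sand / W_metal
Ratio = 259 kg / 279 kg = 0.9283

Final answer: 0.9283


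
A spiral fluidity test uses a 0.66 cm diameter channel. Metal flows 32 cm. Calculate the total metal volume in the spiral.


Formula: V = pi * (d/2)^2 * L  (cylinder volume)
Radius = 0.66/2 = 0.33 cm
V = pi * 0.33^2 * 32 = 10.9478 cm^3

10.9478 cm^3


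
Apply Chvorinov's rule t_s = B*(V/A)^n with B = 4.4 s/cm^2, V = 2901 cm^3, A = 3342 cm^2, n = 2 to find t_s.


Formula: t_s = B * (V/A)^n  (Chvorinov's rule, n=2)
Modulus M = V/A = 2901/3342 = 0.868043 cm
M^2 = 0.868043^2 = 0.753499 cm^2
t_s = 4.4 * 0.753499 = 3.3154 s

3.3154 s


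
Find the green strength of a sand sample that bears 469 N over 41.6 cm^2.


Formula: Compressive Strength = Force / Area
Strength = 469 N / 41.6 cm^2 = 11.2740 N/cm^2


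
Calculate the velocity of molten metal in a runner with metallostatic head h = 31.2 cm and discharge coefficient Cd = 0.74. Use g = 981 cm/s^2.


Formula: v = Cd * sqrt(2 * g * h)  (Torricelli with discharge coefficient)
2*g*h = 2 * 981 * 31.2 = 61214.4 cm^2/s^2
sqrt(61214.4) = 247.41544 cm/s
v = 0.74 * 247.41544 = 183.0874 cm/s

Final answer: 183.0874 cm/s


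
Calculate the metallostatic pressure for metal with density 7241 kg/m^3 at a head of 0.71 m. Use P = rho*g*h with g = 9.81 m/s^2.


Formula: P = rho * g * h
rho * g = 7241 * 9.81 = 71034.21 N/m^3
P = 71034.21 * 0.71 = 50434.2891 Pa


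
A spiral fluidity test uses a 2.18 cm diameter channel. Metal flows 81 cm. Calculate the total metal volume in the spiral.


Formula: V = pi * (d/2)^2 * L  (cylinder volume)
Radius = 2.18/2 = 1.09 cm
V = pi * 1.09^2 * 81 = 302.3346 cm^3


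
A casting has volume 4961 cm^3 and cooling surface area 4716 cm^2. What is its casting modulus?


Formula: Casting Modulus M = V / A
M = 4961 cm^3 / 4716 cm^2 = 1.0520 cm

Answer: 1.0520 cm


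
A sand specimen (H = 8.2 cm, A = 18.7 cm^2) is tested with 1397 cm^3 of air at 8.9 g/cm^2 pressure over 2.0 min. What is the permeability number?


Formula: Permeability Number P = (V * H) / (p * A * t)
Numerator: V * H = 1397 * 8.2 = 11455.4
Denominator: p * A * t = 8.9 * 18.7 * 2.0 = 332.86
P = 11455.4 / 332.86 = 34.4151

Answer: 34.4151


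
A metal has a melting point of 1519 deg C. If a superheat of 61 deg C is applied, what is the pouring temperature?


Formula: T_pour = T_melt + Superheat
T_pour = 1519 + 61 = 1580 deg C

1580 deg C


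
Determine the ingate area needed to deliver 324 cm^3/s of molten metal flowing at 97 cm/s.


Formula: A_ingate = Q / v  (continuity equation)
A = 324 cm^3/s / 97 cm/s = 3.3402 cm^2


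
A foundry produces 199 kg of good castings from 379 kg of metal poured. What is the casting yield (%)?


Formula: Casting Yield = (W_good / W_total) * 100
Yield = (199 kg / 379 kg) * 100 = 52.5066%

Final answer: 52.5066%


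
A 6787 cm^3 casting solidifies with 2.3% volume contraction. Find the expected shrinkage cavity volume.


Formula: V_shrink = V_casting * shrinkage_pct / 100
V_shrink = 6787 cm^3 * 2.3 / 100 = 156.1010 cm^3

Answer: 156.1010 cm^3


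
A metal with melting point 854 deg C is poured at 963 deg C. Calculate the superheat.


Formula: Superheat = T_pour - T_melt
Superheat = 963 - 854 = 109 deg C

Final answer: 109 deg C


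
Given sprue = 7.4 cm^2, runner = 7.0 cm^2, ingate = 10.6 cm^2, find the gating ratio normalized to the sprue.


Sprue:Runner:Ingate = 1 : 7.0/7.4 : 10.6/7.4 = 1:0.95:1.43


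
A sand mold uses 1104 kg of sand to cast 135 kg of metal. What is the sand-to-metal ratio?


Formula: Sand-to-Metal Ratio = W_sand / W_metal
Ratio = 1104 kg / 135 kg = 8.1778

Answer: 8.1778


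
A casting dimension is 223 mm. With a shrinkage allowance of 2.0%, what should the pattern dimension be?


Formula: L_pattern = L_casting * (1 + shrinkage_rate/100)
Shrinkage factor = 1 + 2.0/100 = 1.02
L_pattern = 223 mm * 1.02 = 227.4600 mm

Answer: 227.4600 mm


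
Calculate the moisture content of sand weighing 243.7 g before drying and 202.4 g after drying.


Formula: MC = (W_wet - W_dry) / W_wet * 100
Water mass = 243.7 - 202.4 = 41.3 g
MC = 41.3 / 243.7 * 100 = 16.9471%

Answer: 16.9471%


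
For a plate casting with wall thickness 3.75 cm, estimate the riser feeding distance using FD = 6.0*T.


Formula: FD = 6.0 * T  (riser feeding-distance rule)
FD = 6.0 * 3.75 cm = 22.5000 cm


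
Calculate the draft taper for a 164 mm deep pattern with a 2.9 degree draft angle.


Formula: taper = depth * tan(draft_angle)
tan(2.9 deg) = 0.0506578
taper = 164 mm * 0.0506578 = 8.3079 mm

Final answer: 8.3079 mm


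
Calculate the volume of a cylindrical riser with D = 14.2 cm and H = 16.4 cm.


Formula: V = pi * (D/2)^2 * H  (cylinder volume)
Radius = D/2 = 14.2/2 = 7.1 cm
V = pi * 7.1^2 * 16.4 = 2597.2300 cm^3

Answer: 2597.2300 cm^3


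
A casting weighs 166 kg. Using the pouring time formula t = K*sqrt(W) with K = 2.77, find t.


Formula: t = K * sqrt(W)
sqrt(W) = sqrt(166) = 12.88410
t = 2.77 * 12.88410 = 35.6890 s


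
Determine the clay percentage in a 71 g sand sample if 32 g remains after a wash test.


Formula: Clay% = (W_total - W_washed) / W_total * 100
Clay mass = 71 - 32 = 39 g
Clay% = 39 / 71 * 100 = 54.9296%

54.9296%


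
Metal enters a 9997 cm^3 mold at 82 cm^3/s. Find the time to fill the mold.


Formula: t_fill = V_mold / Q_flow
t = 9997 cm^3 / 82 cm^3/s = 121.9146 s

Answer: 121.9146 s


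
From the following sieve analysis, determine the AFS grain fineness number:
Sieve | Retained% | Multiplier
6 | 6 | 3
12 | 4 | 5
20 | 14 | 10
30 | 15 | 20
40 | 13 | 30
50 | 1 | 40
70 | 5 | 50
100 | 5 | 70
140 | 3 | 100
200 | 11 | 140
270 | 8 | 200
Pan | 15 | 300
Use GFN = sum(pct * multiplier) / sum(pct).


Formula: GFN = sum(pct * multiplier) / sum(pct)
sum(pct * multiplier) = 9448
sum(pct) = 100
GFN = 9448 / 100 = 94.48

Answer: 94.48


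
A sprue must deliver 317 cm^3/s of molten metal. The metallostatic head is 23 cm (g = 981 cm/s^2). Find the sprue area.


Formula: v = sqrt(2*g*h), A = Q/v
Velocity: v = sqrt(2 * 981 * 23) = sqrt(45126) = 212.4288 cm/s
Sprue area: A = Q / v = 317 / 212.4288 = 1.4923 cm^2

1.4923 cm^2


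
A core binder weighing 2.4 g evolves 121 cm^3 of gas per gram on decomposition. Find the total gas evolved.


Formula: V_gas = W_binder * gas_evolution_rate
V = 2.4 g * 121 cm^3/g = 290.4000 cm^3

290.4000 cm^3


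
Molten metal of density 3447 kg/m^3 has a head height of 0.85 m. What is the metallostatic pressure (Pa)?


Formula: P = rho * g * h
rho * g = 3447 * 9.81 = 33815.07 N/m^3
P = 33815.07 * 0.85 = 28742.8095 Pa


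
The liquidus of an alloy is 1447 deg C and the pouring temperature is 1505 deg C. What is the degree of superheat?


Formula: Superheat = T_pour - T_melt
Superheat = 1505 - 1447 = 58 deg C

Final answer: 58 deg C


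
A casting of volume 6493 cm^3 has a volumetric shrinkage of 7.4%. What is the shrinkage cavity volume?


Formula: V_shrink = V_casting * shrinkage_pct / 100
V_shrink = 6493 cm^3 * 7.4 / 100 = 480.4820 cm^3

Final answer: 480.4820 cm^3


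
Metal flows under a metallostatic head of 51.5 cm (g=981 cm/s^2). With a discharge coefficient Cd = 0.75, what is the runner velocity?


Formula: v = Cd * sqrt(2 * g * h)  (Torricelli with discharge coefficient)
2*g*h = 2 * 981 * 51.5 = 101043.0 cm^2/s^2
sqrt(101043.0) = 317.87262 cm/s
v = 0.75 * 317.87262 = 238.4045 cm/s


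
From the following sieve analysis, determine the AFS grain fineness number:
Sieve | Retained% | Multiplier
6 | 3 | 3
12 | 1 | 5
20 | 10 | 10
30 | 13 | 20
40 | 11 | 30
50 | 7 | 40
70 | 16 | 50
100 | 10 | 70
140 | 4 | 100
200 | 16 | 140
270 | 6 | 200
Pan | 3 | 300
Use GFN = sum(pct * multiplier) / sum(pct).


Formula: GFN = sum(pct * multiplier) / sum(pct)
sum(pct * multiplier) = 7224
sum(pct) = 100
GFN = 7224 / 100 = 72.24

Answer: 72.24


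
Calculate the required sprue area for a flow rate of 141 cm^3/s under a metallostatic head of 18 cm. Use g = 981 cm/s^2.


Formula: v = sqrt(2*g*h), A = Q/v
Velocity: v = sqrt(2 * 981 * 18) = sqrt(35316) = 187.9255 cm/s
Sprue area: A = Q / v = 141 / 187.9255 = 0.7503 cm^2


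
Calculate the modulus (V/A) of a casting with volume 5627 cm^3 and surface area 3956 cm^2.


Formula: Casting Modulus M = V / A
M = 5627 cm^3 / 3956 cm^2 = 1.4224 cm

Answer: 1.4224 cm


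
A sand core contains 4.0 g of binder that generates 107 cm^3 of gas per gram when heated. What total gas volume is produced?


Formula: V_gas = W_binder * gas_evolution_rate
V = 4.0 g * 107 cm^3/g = 428.0000 cm^3


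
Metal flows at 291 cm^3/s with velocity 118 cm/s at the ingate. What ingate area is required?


Formula: A_ingate = Q / v  (continuity equation)
A = 291 cm^3/s / 118 cm/s = 2.4661 cm^2

2.4661 cm^2


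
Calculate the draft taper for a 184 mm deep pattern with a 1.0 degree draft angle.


Formula: taper = depth * tan(draft_angle)
tan(1.0 deg) = 0.0174551
taper = 184 mm * 0.0174551 = 3.2117 mm

Final answer: 3.2117 mm


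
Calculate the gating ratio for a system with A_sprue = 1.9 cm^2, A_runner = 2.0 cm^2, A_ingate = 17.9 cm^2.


Sprue:Runner:Ingate = 1 : 2.0/1.9 : 17.9/1.9 = 1:1.05:9.42

Answer: 1:1.05:9.42


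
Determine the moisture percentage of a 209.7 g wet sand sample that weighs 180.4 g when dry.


Formula: MC = (W_wet - W_dry) / W_wet * 100
Water mass = 209.7 - 180.4 = 29.3 g
MC = 29.3 / 209.7 * 100 = 13.9723%

13.9723%


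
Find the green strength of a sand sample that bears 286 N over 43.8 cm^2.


Formula: Compressive Strength = Force / Area
Strength = 286 N / 43.8 cm^2 = 6.5297 N/cm^2

Final answer: 6.5297 N/cm^2


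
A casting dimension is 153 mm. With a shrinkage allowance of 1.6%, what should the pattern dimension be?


Formula: L_pattern = L_casting * (1 + shrinkage_rate/100)
Shrinkage factor = 1 + 1.6/100 = 1.016
L_pattern = 153 mm * 1.016 = 155.4480 mm

155.4480 mm


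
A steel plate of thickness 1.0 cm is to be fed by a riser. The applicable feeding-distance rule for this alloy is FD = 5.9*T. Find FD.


Formula: FD = 5.9 * T  (riser feeding-distance rule)
FD = 5.9 * 1.0 cm = 5.9000 cm

5.9000 cm


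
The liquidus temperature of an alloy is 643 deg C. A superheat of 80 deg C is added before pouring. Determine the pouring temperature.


Formula: T_pour = T_melt + Superheat
T_pour = 643 + 80 = 723 deg C

723 deg C


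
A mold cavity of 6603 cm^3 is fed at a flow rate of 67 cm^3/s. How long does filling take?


Formula: t_fill = V_mold / Q_flow
t = 6603 cm^3 / 67 cm^3/s = 98.5522 s

98.5522 s


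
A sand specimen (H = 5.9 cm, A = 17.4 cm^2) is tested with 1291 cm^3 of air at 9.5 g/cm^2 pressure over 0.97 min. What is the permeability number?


Formula: Permeability Number P = (V * H) / (p * A * t)
Numerator: V * H = 1291 * 5.9 = 7616.9
Denominator: p * A * t = 9.5 * 17.4 * 0.97 = 160.341
P = 7616.9 / 160.341 = 47.5044

Final answer: 47.5044


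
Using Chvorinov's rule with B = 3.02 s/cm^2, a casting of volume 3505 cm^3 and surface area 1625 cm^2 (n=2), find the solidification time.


Formula: t_s = B * (V/A)^n  (Chvorinov's rule, n=2)
Modulus M = V/A = 3505/1625 = 2.156923 cm
M^2 = 2.156923^2 = 4.652317 cm^2
t_s = 3.02 * 4.652317 = 14.0500 s

14.0500 s


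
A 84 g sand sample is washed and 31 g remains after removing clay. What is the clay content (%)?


Formula: Clay% = (W_total - W_washed) / W_total * 100
Clay mass = 84 - 31 = 53 g
Clay% = 53 / 84 * 100 = 63.0952%

Answer: 63.0952%


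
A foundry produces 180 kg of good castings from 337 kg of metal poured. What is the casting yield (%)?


Formula: Casting Yield = (W_good / W_total) * 100
Yield = (180 kg / 337 kg) * 100 = 53.4125%

53.4125%


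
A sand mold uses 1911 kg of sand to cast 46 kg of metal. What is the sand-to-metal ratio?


Formula: Sand-to-Metal Ratio = W_sand / W_metal
Ratio = 1911 kg / 46 kg = 41.5435

41.5435


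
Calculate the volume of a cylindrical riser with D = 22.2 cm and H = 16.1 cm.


Formula: V = pi * (D/2)^2 * H  (cylinder volume)
Radius = D/2 = 22.2/2 = 11.1 cm
V = pi * 11.1^2 * 16.1 = 6231.9177 cm^3

Answer: 6231.9177 cm^3


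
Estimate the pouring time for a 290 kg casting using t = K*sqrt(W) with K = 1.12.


Formula: t = K * sqrt(W)
sqrt(W) = sqrt(290) = 17.02939
t = 1.12 * 17.02939 = 19.0729 s

Answer: 19.0729 s


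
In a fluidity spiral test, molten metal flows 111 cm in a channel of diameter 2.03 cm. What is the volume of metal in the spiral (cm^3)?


Formula: V = pi * (d/2)^2 * L  (cylinder volume)
Radius = 2.03/2 = 1.015 cm
V = pi * 1.015^2 * 111 = 359.2567 cm^3

Final answer: 359.2567 cm^3


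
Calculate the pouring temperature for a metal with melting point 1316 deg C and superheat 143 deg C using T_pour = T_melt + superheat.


Formula: T_pour = T_melt + Superheat
T_pour = 1316 + 143 = 1459 deg C

Answer: 1459 deg C


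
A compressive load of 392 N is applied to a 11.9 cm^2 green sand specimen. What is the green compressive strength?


Formula: Compressive Strength = Force / Area
Strength = 392 N / 11.9 cm^2 = 32.9412 N/cm^2

32.9412 N/cm^2


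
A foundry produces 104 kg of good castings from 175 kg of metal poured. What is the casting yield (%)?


Formula: Casting Yield = (W_good / W_total) * 100
Yield = (104 kg / 175 kg) * 100 = 59.4286%

Final answer: 59.4286%


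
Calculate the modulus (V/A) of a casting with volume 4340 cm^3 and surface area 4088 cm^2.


Formula: Casting Modulus M = V / A
M = 4340 cm^3 / 4088 cm^2 = 1.0616 cm

Answer: 1.0616 cm


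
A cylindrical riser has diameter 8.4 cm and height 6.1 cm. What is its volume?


Formula: V = pi * (D/2)^2 * H  (cylinder volume)
Radius = D/2 = 8.4/2 = 4.2 cm
V = pi * 4.2^2 * 6.1 = 338.0479 cm^3


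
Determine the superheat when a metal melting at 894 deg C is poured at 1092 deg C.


Formula: Superheat = T_pour - T_melt
Superheat = 1092 - 894 = 198 deg C


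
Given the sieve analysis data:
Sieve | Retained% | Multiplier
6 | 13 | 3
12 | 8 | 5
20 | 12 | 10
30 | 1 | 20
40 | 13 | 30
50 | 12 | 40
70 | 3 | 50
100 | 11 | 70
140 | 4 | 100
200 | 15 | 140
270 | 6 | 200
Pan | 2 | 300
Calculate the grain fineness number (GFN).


Formula: GFN = sum(pct * multiplier) / sum(pct)
sum(pct * multiplier) = 6309
sum(pct) = 100
GFN = 6309 / 100 = 63.09


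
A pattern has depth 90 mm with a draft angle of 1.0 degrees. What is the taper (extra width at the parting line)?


Formula: taper = depth * tan(draft_angle)
tan(1.0 deg) = 0.0174551
taper = 90 mm * 0.0174551 = 1.5710 mm

Answer: 1.5710 mm


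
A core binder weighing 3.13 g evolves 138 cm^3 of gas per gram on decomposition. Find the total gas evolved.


Formula: V_gas = W_binder * gas_evolution_rate
V = 3.13 g * 138 cm^3/g = 431.9400 cm^3


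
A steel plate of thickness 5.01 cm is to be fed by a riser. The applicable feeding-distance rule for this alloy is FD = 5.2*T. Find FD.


Formula: FD = 5.2 * T  (riser feeding-distance rule)
FD = 5.2 * 5.01 cm = 26.0520 cm

Final answer: 26.0520 cm


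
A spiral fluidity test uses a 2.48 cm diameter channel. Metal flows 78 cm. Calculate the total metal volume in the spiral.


Formula: V = pi * (d/2)^2 * L  (cylinder volume)
Radius = 2.48/2 = 1.24 cm
V = pi * 1.24^2 * 78 = 376.7800 cm^3


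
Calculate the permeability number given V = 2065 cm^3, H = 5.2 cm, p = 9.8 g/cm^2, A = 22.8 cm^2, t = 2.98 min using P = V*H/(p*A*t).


Formula: Permeability Number P = (V * H) / (p * A * t)
Numerator: V * H = 2065 * 5.2 = 10738.0
Denominator: p * A * t = 9.8 * 22.8 * 2.98 = 665.8512
P = 10738.0 / 665.8512 = 16.1267

16.1267


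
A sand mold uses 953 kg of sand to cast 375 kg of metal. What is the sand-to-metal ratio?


Formula: Sand-to-Metal Ratio = W_sand / W_metal
Ratio = 953 kg / 375 kg = 2.5413

2.5413


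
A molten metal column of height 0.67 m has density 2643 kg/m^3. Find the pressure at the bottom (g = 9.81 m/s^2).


Formula: P = rho * g * h
rho * g = 2643 * 9.81 = 25927.83 N/m^3
P = 25927.83 * 0.67 = 17371.6461 Pa

Answer: 17371.6461 Pa


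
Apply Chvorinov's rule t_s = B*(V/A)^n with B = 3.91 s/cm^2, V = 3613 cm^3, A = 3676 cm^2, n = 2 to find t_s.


Formula: t_s = B * (V/A)^n  (Chvorinov's rule, n=2)
Modulus M = V/A = 3613/3676 = 0.982862 cm
M^2 = 0.982862^2 = 0.966018 cm^2
t_s = 3.91 * 0.966018 = 3.7771 s

Answer: 3.7771 s


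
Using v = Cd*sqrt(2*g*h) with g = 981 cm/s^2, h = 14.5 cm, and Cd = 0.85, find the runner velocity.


Formula: v = Cd * sqrt(2 * g * h)  (Torricelli with discharge coefficient)
2*g*h = 2 * 981 * 14.5 = 28449.0 cm^2/s^2
sqrt(28449.0) = 168.66831 cm/s
v = 0.85 * 168.66831 = 143.3681 cm/s

Final answer: 143.3681 cm/s


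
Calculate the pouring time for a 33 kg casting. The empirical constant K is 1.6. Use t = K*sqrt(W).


Formula: t = K * sqrt(W)
sqrt(W) = sqrt(33) = 5.74456
t = 1.6 * 5.74456 = 9.1913 s

9.1913 s


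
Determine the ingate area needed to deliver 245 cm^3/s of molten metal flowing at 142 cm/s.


Formula: A_ingate = Q / v  (continuity equation)
A = 245 cm^3/s / 142 cm/s = 1.7254 cm^2

1.7254 cm^2


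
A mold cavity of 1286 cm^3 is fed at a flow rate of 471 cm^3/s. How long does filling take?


Formula: t_fill = V_mold / Q_flow
t = 1286 cm^3 / 471 cm^3/s = 2.7304 s

2.7304 s


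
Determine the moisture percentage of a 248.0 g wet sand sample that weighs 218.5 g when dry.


Formula: MC = (W_wet - W_dry) / W_wet * 100
Water mass = 248.0 - 218.5 = 29.5 g
MC = 29.5 / 248.0 * 100 = 11.8952%


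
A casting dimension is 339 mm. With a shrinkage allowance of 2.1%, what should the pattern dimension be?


Formula: L_pattern = L_casting * (1 + shrinkage_rate/100)
Shrinkage factor = 1 + 2.1/100 = 1.021
L_pattern = 339 mm * 1.021 = 346.1190 mm

Final answer: 346.1190 mm


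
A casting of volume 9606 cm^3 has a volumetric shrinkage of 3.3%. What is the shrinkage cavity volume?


Formula: V_shrink = V_casting * shrinkage_pct / 100
V_shrink = 9606 cm^3 * 3.3 / 100 = 316.9980 cm^3

Final answer: 316.9980 cm^3


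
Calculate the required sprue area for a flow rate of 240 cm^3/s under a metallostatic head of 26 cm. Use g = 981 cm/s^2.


Formula: v = sqrt(2*g*h), A = Q/v
Velocity: v = sqrt(2 * 981 * 26) = sqrt(51012) = 225.8584 cm/s
Sprue area: A = Q / v = 240 / 225.8584 = 1.0626 cm^2

1.0626 cm^2


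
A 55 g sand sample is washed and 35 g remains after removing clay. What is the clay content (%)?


Formula: Clay% = (W_total - W_washed) / W_total * 100
Clay mass = 55 - 35 = 20 g
Clay% = 20 / 55 * 100 = 36.3636%

36.3636%


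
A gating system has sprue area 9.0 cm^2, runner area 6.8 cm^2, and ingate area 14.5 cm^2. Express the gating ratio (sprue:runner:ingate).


Sprue:Runner:Ingate = 1 : 6.8/9.0 : 14.5/9.0 = 1:0.76:1.61


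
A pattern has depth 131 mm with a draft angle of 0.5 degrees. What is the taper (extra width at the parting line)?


Formula: taper = depth * tan(draft_angle)
tan(0.5 deg) = 0.0087269
taper = 131 mm * 0.0087269 = 1.1432 mm


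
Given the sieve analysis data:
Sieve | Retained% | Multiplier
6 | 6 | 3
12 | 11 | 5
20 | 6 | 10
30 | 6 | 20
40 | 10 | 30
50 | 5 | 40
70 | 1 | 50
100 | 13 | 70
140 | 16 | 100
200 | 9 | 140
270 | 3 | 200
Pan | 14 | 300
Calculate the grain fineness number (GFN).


Formula: GFN = sum(pct * multiplier) / sum(pct)
sum(pct * multiplier) = 9373
sum(pct) = 100
GFN = 9373 / 100 = 93.73

Answer: 93.73


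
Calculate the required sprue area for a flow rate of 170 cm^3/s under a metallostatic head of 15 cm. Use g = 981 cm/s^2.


Formula: v = sqrt(2*g*h), A = Q/v
Velocity: v = sqrt(2 * 981 * 15) = sqrt(29430) = 171.5517 cm/s
Sprue area: A = Q / v = 170 / 171.5517 = 0.9910 cm^2

Answer: 0.9910 cm^2


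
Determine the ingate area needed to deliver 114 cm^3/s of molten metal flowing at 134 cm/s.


Formula: A_ingate = Q / v  (continuity equation)
A = 114 cm^3/s / 134 cm/s = 0.8507 cm^2


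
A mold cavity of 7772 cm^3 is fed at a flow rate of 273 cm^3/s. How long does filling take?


Formula: t_fill = V_mold / Q_flow
t = 7772 cm^3 / 273 cm^3/s = 28.4689 s

Answer: 28.4689 s


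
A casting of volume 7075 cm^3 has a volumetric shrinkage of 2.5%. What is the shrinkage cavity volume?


Formula: V_shrink = V_casting * shrinkage_pct / 100
V_shrink = 7075 cm^3 * 2.5 / 100 = 176.8750 cm^3


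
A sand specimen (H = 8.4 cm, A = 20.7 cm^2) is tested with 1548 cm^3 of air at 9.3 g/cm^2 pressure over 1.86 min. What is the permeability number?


Formula: Permeability Number P = (V * H) / (p * A * t)
Numerator: V * H = 1548 * 8.4 = 13003.2
Denominator: p * A * t = 9.3 * 20.7 * 1.86 = 358.0686
P = 13003.2 / 358.0686 = 36.3148

36.3148


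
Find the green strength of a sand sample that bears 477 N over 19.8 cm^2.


Formula: Compressive Strength = Force / Area
Strength = 477 N / 19.8 cm^2 = 24.0909 N/cm^2

24.0909 N/cm^2


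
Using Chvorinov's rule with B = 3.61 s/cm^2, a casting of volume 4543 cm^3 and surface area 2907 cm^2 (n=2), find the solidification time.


Formula: t_s = B * (V/A)^n  (Chvorinov's rule, n=2)
Modulus M = V/A = 4543/2907 = 1.562779 cm
M^2 = 1.562779^2 = 2.442278 cm^2
t_s = 3.61 * 2.442278 = 8.8166 s

Final answer: 8.8166 s


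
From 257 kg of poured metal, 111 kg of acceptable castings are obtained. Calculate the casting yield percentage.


Formula: Casting Yield = (W_good / W_total) * 100
Yield = (111 kg / 257 kg) * 100 = 43.1907%

Final answer: 43.1907%


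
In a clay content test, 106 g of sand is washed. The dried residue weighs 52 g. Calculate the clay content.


Formula: Clay% = (W_total - W_washed) / W_total * 100
Clay mass = 106 - 52 = 54 g
Clay% = 54 / 106 * 100 = 50.9434%

50.9434%


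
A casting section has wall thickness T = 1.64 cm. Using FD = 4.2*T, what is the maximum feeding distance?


Formula: FD = 4.2 * T  (riser feeding-distance rule)
FD = 4.2 * 1.64 cm = 6.8880 cm

Answer: 6.8880 cm


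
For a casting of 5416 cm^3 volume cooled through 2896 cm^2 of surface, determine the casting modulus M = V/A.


Formula: Casting Modulus M = V / A
M = 5416 cm^3 / 2896 cm^2 = 1.8702 cm

Final answer: 1.8702 cm


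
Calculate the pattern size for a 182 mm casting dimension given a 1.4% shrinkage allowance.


Formula: L_pattern = L_casting * (1 + shrinkage_rate/100)
Shrinkage factor = 1 + 1.4/100 = 1.014
L_pattern = 182 mm * 1.014 = 184.5480 mm

Answer: 184.5480 mm


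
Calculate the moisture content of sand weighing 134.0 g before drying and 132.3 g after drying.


Formula: MC = (W_wet - W_dry) / W_wet * 100
Water mass = 134.0 - 132.3 = 1.7 g
MC = 1.7 / 134.0 * 100 = 1.2687%

Answer: 1.2687%


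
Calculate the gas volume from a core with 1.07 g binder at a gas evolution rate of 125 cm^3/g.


Formula: V_gas = W_binder * gas_evolution_rate
V = 1.07 g * 125 cm^3/g = 133.7500 cm^3


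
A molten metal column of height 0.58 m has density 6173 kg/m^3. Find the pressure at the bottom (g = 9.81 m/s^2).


Formula: P = rho * g * h
rho * g = 6173 * 9.81 = 60557.13 N/m^3
P = 60557.13 * 0.58 = 35123.1354 Pa

35123.1354 Pa


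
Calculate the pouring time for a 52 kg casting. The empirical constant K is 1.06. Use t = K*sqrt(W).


Formula: t = K * sqrt(W)
sqrt(W) = sqrt(52) = 7.21110
t = 1.06 * 7.21110 = 7.6438 s

7.6438 s


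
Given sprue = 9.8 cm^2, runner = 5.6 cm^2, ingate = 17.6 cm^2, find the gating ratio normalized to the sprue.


Sprue:Runner:Ingate = 1 : 5.6/9.8 : 17.6/9.8 = 1:0.57:1.80

1:0.57:1.80


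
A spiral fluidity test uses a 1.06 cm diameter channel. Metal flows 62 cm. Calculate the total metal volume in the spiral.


Formula: V = pi * (d/2)^2 * L  (cylinder volume)
Radius = 1.06/2 = 0.53 cm
V = pi * 0.53^2 * 62 = 54.7133 cm^3

Final answer: 54.7133 cm^3


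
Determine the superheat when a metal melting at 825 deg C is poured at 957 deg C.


Formula: Superheat = T_pour - T_melt
Superheat = 957 - 825 = 132 deg C

Answer: 132 deg C


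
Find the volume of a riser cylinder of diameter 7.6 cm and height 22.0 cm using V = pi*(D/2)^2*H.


Formula: V = pi * (D/2)^2 * H  (cylinder volume)
Radius = D/2 = 7.6/2 = 3.8 cm
V = pi * 3.8^2 * 22.0 = 998.0212 cm^3

Final answer: 998.0212 cm^3


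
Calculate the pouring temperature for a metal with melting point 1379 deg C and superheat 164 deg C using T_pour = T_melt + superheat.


Formula: T_pour = T_melt + Superheat
T_pour = 1379 + 164 = 1543 deg C

Final answer: 1543 deg C


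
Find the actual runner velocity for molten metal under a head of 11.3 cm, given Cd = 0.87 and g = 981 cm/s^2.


Formula: v = Cd * sqrt(2 * g * h)  (Torricelli with discharge coefficient)
2*g*h = 2 * 981 * 11.3 = 22170.6 cm^2/s^2
sqrt(22170.6) = 148.89795 cm/s
v = 0.87 * 148.89795 = 129.5412 cm/s


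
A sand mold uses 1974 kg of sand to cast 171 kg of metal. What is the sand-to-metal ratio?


Formula: Sand-to-Metal Ratio = W_sand / W_metal
Ratio = 1974 kg / 171 kg = 11.5439

Final answer: 11.5439


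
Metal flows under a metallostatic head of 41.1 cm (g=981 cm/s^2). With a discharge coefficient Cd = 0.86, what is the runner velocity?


Formula: v = Cd * sqrt(2 * g * h)  (Torricelli with discharge coefficient)
2*g*h = 2 * 981 * 41.1 = 80638.2 cm^2/s^2
sqrt(80638.2) = 283.96866 cm/s
v = 0.86 * 283.96866 = 244.2130 cm/s

Answer: 244.2130 cm/s


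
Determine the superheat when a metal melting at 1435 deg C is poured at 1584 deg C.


Formula: Superheat = T_pour - T_melt
Superheat = 1584 - 1435 = 149 deg C

Answer: 149 deg C


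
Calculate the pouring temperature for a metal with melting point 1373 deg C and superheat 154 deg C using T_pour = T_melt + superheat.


Formula: T_pour = T_melt + Superheat
T_pour = 1373 + 154 = 1527 deg C

1527 deg C


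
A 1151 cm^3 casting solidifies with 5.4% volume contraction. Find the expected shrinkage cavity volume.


Formula: V_shrink = V_casting * shrinkage_pct / 100
V_shrink = 1151 cm^3 * 5.4 / 100 = 62.1540 cm^3

Answer: 62.1540 cm^3


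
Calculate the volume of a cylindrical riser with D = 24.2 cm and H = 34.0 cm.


Formula: V = pi * (D/2)^2 * H  (cylinder volume)
Radius = D/2 = 24.2/2 = 12.1 cm
V = pi * 12.1^2 * 34.0 = 15638.6597 cm^3

Final answer: 15638.6597 cm^3


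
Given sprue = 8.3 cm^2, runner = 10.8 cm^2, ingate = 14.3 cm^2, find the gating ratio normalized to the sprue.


Sprue:Runner:Ingate = 1 : 10.8/8.3 : 14.3/8.3 = 1:1.30:1.72


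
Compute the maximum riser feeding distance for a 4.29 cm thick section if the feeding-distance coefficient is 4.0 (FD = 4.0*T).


Formula: FD = 4.0 * T  (riser feeding-distance rule)
FD = 4.0 * 4.29 cm = 17.1600 cm

17.1600 cm


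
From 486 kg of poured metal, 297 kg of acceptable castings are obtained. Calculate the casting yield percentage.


Formula: Casting Yield = (W_good / W_total) * 100
Yield = (297 kg / 486 kg) * 100 = 61.1111%

Final answer: 61.1111%


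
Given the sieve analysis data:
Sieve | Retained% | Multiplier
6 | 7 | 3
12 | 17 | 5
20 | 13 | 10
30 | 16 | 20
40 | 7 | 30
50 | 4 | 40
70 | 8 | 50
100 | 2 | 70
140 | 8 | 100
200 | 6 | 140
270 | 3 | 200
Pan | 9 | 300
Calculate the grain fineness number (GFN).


Formula: GFN = sum(pct * multiplier) / sum(pct)
sum(pct * multiplier) = 6406
sum(pct) = 100
GFN = 6406 / 100 = 64.06


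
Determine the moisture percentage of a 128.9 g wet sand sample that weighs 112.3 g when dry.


Formula: MC = (W_wet - W_dry) / W_wet * 100
Water mass = 128.9 - 112.3 = 16.6 g
MC = 16.6 / 128.9 * 100 = 12.8782%


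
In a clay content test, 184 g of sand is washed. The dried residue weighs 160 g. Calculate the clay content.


Formula: Clay% = (W_total - W_washed) / W_total * 100
Clay mass = 184 - 160 = 24 g
Clay% = 24 / 184 * 100 = 13.0435%

Final answer: 13.0435%


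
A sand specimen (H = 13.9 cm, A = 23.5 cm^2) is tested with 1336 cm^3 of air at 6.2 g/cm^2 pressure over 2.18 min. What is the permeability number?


Formula: Permeability Number P = (V * H) / (p * A * t)
Numerator: V * H = 1336 * 13.9 = 18570.4
Denominator: p * A * t = 6.2 * 23.5 * 2.18 = 317.626
P = 18570.4 / 317.626 = 58.4662

58.4662


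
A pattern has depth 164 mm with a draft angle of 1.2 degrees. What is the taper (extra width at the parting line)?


Formula: taper = depth * tan(draft_angle)
tan(1.2 deg) = 0.0209470
taper = 164 mm * 0.0209470 = 3.4353 mm

3.4353 mm


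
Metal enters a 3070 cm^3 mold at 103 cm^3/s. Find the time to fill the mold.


Formula: t_fill = V_mold / Q_flow
t = 3070 cm^3 / 103 cm^3/s = 29.8058 s

Answer: 29.8058 s


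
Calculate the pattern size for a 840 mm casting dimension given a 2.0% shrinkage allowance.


Formula: L_pattern = L_casting * (1 + shrinkage_rate/100)
Shrinkage factor = 1 + 2.0/100 = 1.02
L_pattern = 840 mm * 1.02 = 856.8000 mm


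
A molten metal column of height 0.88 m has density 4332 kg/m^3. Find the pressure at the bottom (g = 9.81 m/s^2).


Formula: P = rho * g * h
rho * g = 4332 * 9.81 = 42496.92 N/m^3
P = 42496.92 * 0.88 = 37397.2896 Pa

Answer: 37397.2896 Pa
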